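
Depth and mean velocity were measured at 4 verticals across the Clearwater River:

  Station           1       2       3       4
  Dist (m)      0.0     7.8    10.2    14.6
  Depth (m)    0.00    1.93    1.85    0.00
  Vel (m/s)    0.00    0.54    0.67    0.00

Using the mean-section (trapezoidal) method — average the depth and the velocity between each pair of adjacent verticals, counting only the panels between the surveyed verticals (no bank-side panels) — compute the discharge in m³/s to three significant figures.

Panel 1-2: Δb = 7.8 m, d̄ = (0.00+1.93)/2 = 0.965, v̄ = (0.00+0.54)/2 = 0.27 → q = 7.8×0.965×0.27 = 2.032 m³/s
Panel 2-3: Δb = 2.4 m, d̄ = (1.93+1.85)/2 = 1.89, v̄ = (0.54+0.67)/2 = 0.605 → q = 2.4×1.89×0.605 = 2.744 m³/s
Panel 3-4: Δb = 4.4 m, d̄ = (1.85+0.00)/2 = 0.925, v̄ = (0.67+0.00)/2 = 0.335 → q = 4.4×0.925×0.335 = 1.363 m³/s
Q = Σ q = 6.140 m³/s

6.14 m³/s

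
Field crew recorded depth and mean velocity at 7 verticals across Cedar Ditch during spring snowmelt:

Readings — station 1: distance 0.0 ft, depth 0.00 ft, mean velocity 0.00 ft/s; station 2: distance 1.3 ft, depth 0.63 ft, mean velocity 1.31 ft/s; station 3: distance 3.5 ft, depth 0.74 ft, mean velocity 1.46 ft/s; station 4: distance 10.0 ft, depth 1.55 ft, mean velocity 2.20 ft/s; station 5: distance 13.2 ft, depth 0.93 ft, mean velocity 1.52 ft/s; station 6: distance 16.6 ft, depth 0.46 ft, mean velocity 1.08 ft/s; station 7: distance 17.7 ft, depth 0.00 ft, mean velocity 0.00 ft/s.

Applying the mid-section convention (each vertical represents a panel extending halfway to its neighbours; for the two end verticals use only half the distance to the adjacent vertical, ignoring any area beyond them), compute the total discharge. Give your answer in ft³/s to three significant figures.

28.5 ft³/s

w_2 = (3.5 − 0.0)/2 = 1.75 ft; q_2 = 1.31 × 0.63 × 1.75 = 1.444 ft³/s
w_3 = (10.0 − 1.3)/2 = 4.35 ft; q_3 = 1.46 × 0.74 × 4.35 = 4.700 ft³/s
w_4 = (13.2 − 3.5)/2 = 4.85 ft; q_4 = 2.20 × 1.55 × 4.85 = 16.54 ft³/s
w_5 = (16.6 − 10.0)/2 = 3.3 ft; q_5 = 1.52 × 0.93 × 3.3 = 4.665 ft³/s
w_6 = (17.7 − 13.2)/2 = 2.25 ft; q_6 = 1.08 × 0.46 × 2.25 = 1.118 ft³/s
Stations 1, 7 contribute zero (depth or velocity is 0).
Q = Σ qᵢ = 28.47 ft³/s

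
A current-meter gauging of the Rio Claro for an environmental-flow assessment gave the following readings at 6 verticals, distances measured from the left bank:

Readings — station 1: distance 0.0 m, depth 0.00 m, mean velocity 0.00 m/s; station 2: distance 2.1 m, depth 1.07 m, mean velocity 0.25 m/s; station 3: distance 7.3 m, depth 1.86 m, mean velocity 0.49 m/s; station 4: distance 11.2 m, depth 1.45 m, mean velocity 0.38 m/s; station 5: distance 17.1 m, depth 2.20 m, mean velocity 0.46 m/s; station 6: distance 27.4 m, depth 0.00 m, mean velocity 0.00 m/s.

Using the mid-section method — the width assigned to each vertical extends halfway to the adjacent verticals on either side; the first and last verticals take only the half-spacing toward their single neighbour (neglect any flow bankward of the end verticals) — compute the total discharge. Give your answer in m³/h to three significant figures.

57700 m³/h

w_2 = (7.3 − 0.0)/2 = 3.65 m; q_2 = 0.25 × 1.07 × 3.65 = 0.9764 m³/s
w_3 = (11.2 − 2.1)/2 = 4.55 m; q_3 = 0.49 × 1.86 × 4.55 = 4.147 m³/s
w_4 = (17.1 − 7.3)/2 = 4.9 m; q_4 = 0.38 × 1.45 × 4.9 = 2.700 m³/s
w_5 = (27.4 − 11.2)/2 = 8.1 m; q_5 = 0.46 × 2.20 × 8.1 = 8.197 m³/s
Stations 1, 6 contribute zero (depth or velocity is 0).
Q = Σ qᵢ = 16.02 m³/s
= 16.02 × 3600 = 57670 m³/h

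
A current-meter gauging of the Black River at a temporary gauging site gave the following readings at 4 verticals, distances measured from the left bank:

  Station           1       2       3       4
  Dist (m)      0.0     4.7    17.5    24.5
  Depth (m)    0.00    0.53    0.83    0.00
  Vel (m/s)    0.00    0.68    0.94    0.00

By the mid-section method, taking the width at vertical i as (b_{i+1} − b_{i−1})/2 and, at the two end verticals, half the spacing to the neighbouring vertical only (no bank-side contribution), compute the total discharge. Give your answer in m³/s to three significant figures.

10.9 m³/s

w_2 = (17.5 − 0.0)/2 = 8.75 m; q_2 = 0.68 × 0.53 × 8.75 = 3.154 m³/s
w_3 = (24.5 − 4.7)/2 = 9.9 m; q_3 = 0.94 × 0.83 × 9.9 = 7.724 m³/s
Stations 1, 4 contribute zero (depth or velocity is 0).
Q = Σ qᵢ = 10.88 m³/s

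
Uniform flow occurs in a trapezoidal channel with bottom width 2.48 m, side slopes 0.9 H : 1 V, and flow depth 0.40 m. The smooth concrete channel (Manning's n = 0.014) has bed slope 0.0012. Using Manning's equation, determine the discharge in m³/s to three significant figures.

1.31 m³/s

A = (b + z·y)·y = (2.48 + 0.9×0.40)×0.40 = 1.136 m²
P = b + 2y√(1+z²) = 2.48 + 2×0.40×√(1+0.9²) = 3.556 m
R = A/P = 1.136/3.556 = 0.3194 m
Q = (1/n)·A·R^(2/3)·S^(1/2) = (1/0.014) × 1.136 × 0.3194^(2/3) × 0.0012^(1/2) = 1.313 m³/s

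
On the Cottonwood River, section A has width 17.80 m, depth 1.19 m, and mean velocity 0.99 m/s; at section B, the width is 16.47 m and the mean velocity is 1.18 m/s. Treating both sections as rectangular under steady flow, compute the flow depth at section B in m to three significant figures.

1.08 m

Q = A₁V₁ = (17.80×1.19) × 0.99 = 20.97 m³/s
d₂ = Q/(b₂ V₂) = 20.97/(16.47×1.18) = 1.079 m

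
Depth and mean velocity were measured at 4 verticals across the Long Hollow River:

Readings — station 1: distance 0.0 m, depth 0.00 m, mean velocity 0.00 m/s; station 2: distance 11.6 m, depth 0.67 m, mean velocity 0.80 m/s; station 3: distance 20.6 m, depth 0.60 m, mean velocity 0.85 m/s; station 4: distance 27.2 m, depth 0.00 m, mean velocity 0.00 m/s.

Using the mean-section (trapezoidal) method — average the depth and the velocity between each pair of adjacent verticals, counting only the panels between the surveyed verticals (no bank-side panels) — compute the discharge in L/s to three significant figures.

Panel 1-2: Δb = 11.6 m, d̄ = (0.00+0.67)/2 = 0.335, v̄ = (0.00+0.80)/2 = 0.4 → q = 11.6×0.335×0.4 = 1.554 m³/s
Panel 2-3: Δb = 9 m, d̄ = (0.67+0.60)/2 = 0.635, v̄ = (0.80+0.85)/2 = 0.825 → q = 9×0.635×0.825 = 4.715 m³/s
Panel 3-4: Δb = 6.6 m, d̄ = (0.60+0.00)/2 = 0.3, v̄ = (0.85+0.00)/2 = 0.425 → q = 6.6×0.3×0.425 = 0.8415 m³/s
Q = Σ q = 7.111 m³/s
= 7.111 × 1000 = 7111 L/s

7110 L/s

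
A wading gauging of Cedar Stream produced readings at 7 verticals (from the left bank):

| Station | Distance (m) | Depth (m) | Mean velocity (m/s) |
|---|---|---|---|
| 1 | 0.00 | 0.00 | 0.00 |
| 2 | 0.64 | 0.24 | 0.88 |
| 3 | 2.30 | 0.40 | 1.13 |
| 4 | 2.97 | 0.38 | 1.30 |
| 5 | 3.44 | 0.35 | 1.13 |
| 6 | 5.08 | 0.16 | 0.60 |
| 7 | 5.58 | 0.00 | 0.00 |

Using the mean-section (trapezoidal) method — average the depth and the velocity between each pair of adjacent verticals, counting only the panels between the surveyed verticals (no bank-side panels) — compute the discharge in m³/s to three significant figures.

Panel 1-2: Δb = 0.64 m, d̄ = (0.00+0.24)/2 = 0.12, v̄ = (0.00+0.88)/2 = 0.44 → q = 0.64×0.12×0.44 = 0.03379 m³/s
Panel 2-3: Δb = 1.66 m, d̄ = (0.24+0.40)/2 = 0.32, v̄ = (0.88+1.13)/2 = 1.005 → q = 1.66×0.32×1.005 = 0.5339 m³/s
Panel 3-4: Δb = 0.67 m, d̄ = (0.40+0.38)/2 = 0.39, v̄ = (1.13+1.30)/2 = 1.215 → q = 0.67×0.39×1.215 = 0.3175 m³/s
Panel 4-5: Δb = 0.47 m, d̄ = (0.38+0.35)/2 = 0.365, v̄ = (1.30+1.13)/2 = 1.215 → q = 0.47×0.365×1.215 = 0.2084 m³/s
Panel 5-6: Δb = 1.64 m, d̄ = (0.35+0.16)/2 = 0.255, v̄ = (1.13+0.60)/2 = 0.865 → q = 1.64×0.255×0.865 = 0.3617 m³/s
Panel 6-7: Δb = 0.5 m, d̄ = (0.16+0.00)/2 = 0.08, v̄ = (0.60+0.00)/2 = 0.3 → q = 0.5×0.08×0.3 = 0.01200 m³/s
Q = Σ q = 1.467 m³/s

1.47 m³/s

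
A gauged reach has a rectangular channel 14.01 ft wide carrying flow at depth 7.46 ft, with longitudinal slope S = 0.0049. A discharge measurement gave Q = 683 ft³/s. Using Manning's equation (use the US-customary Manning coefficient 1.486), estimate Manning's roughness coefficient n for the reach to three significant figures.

A = b·y = 14.01 × 7.46 = 104.5 ft²
P = b + 2y = 14.01 + 2×7.46 = 28.93 ft
R = A/P = 104.5/28.93 = 3.613 ft
n = (1.486/Q)·A·R^(2/3)·S^(1/2) = (1.486/683) × 104.5 × 2.354 × 0.07000 = 0.03748

0.0375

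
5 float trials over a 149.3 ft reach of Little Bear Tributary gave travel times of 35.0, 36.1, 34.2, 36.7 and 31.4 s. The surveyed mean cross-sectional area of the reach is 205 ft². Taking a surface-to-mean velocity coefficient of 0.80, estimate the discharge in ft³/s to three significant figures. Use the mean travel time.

706 ft³/s

t̄ = (35.0 + 36.1 + 34.2 + 36.7 + 31.4) / 5 = 34.68 s
v_surface = L / t̄ = 149.3 / 34.68 = 4.305 ft/s
v_mean = 0.80 × 4.305 = 3.444 ft/s
Q = A × v_mean = 205 × 3.444 = 706.0 ft³/s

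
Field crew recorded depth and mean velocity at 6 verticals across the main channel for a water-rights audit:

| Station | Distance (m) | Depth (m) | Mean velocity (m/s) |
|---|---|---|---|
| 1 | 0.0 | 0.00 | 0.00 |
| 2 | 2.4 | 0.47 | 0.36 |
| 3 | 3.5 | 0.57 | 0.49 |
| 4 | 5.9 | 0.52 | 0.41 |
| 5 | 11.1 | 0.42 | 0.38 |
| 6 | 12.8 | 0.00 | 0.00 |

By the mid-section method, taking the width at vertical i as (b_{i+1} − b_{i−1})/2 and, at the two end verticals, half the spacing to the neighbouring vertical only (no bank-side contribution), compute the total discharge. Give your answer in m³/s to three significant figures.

w_2 = (3.5 − 0.0)/2 = 1.75 m; q_2 = 0.36 × 0.47 × 1.75 = 0.2961 m³/s
w_3 = (5.9 − 2.4)/2 = 1.75 m; q_3 = 0.49 × 0.57 × 1.75 = 0.4888 m³/s
w_4 = (11.1 − 3.5)/2 = 3.8 m; q_4 = 0.41 × 0.52 × 3.8 = 0.8102 m³/s
w_5 = (12.8 − 5.9)/2 = 3.45 m; q_5 = 0.38 × 0.42 × 3.45 = 0.5506 m³/s
Stations 1, 6 contribute zero (depth or velocity is 0).
Q = Σ qᵢ = 2.146 m³/s

2.15 m³/s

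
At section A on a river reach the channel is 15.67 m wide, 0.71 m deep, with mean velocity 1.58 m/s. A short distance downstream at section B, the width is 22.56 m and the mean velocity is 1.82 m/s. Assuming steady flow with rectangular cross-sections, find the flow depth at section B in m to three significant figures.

0.428 m

Q = A₁V₁ = (15.67×0.71) × 1.58 = 17.58 m³/s
d₂ = Q/(b₂ V₂) = 17.58/(22.56×1.82) = 0.4281 m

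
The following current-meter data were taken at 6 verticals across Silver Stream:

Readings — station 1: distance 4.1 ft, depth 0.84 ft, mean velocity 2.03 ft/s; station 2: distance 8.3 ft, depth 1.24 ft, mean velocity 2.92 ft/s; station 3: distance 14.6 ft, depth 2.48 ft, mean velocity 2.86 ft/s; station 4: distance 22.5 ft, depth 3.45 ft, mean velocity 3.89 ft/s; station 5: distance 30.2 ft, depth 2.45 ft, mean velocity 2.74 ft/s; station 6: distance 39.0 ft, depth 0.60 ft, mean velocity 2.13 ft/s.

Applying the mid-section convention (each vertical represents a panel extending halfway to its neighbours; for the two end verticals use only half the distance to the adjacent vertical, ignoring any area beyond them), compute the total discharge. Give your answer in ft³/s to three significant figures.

239 ft³/s

w_1 = (8.3 − 4.1)/2 = 2.1 ft; q_1 = 2.03 × 0.84 × 2.1 = 3.581 ft³/s
w_2 = (14.6 − 4.1)/2 = 5.25 ft; q_2 = 2.92 × 1.24 × 5.25 = 19.01 ft³/s
w_3 = (22.5 − 8.3)/2 = 7.1 ft; q_3 = 2.86 × 2.48 × 7.1 = 50.36 ft³/s
w_4 = (30.2 − 14.6)/2 = 7.8 ft; q_4 = 3.89 × 3.45 × 7.8 = 104.7 ft³/s
w_5 = (39.0 − 22.5)/2 = 8.25 ft; q_5 = 2.74 × 2.45 × 8.25 = 55.38 ft³/s
w_6 = (39.0 − 30.2)/2 = 4.4 ft; q_6 = 2.13 × 0.60 × 4.4 = 5.623 ft³/s
Q = Σ qᵢ = 238.6 ft³/s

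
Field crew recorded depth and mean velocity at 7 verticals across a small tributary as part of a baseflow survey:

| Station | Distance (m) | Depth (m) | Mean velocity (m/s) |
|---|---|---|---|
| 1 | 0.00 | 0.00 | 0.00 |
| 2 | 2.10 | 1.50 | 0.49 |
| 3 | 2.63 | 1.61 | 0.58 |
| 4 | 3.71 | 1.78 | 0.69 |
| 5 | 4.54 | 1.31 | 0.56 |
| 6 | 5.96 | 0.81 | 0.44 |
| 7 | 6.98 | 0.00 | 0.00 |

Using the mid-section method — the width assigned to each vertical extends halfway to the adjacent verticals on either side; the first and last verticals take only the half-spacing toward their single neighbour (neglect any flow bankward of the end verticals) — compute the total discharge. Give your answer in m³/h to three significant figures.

14900 m³/h

w_2 = (2.63 − 0.00)/2 = 1.315 m; q_2 = 0.49 × 1.50 × 1.315 = 0.9665 m³/s
w_3 = (3.71 − 2.10)/2 = 0.805 m; q_3 = 0.58 × 1.61 × 0.805 = 0.7517 m³/s
w_4 = (4.54 − 2.63)/2 = 0.955 m; q_4 = 0.69 × 1.78 × 0.955 = 1.173 m³/s
w_5 = (5.96 − 3.71)/2 = 1.125 m; q_5 = 0.56 × 1.31 × 1.125 = 0.8253 m³/s
w_6 = (6.98 − 4.54)/2 = 1.22 m; q_6 = 0.44 × 0.81 × 1.22 = 0.4348 m³/s
Stations 1, 7 contribute zero (depth or velocity is 0).
Q = Σ qᵢ = 4.151 m³/s
= 4.151 × 3600 = 14940 m³/h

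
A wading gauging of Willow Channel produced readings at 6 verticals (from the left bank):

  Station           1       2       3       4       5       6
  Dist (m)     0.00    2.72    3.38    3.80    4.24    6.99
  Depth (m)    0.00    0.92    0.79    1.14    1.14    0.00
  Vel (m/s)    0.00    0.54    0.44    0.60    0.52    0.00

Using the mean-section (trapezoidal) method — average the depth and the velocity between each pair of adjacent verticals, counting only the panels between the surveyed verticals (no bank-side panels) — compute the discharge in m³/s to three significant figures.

Panel 1-2: Δb = 2.72 m, d̄ = (0.00+0.92)/2 = 0.46, v̄ = (0.00+0.54)/2 = 0.27 → q = 2.72×0.46×0.27 = 0.3378 m³/s
Panel 2-3: Δb = 0.66 m, d̄ = (0.92+0.79)/2 = 0.855, v̄ = (0.54+0.44)/2 = 0.49 → q = 0.66×0.855×0.49 = 0.2765 m³/s
Panel 3-4: Δb = 0.42 m, d̄ = (0.79+1.14)/2 = 0.965, v̄ = (0.44+0.60)/2 = 0.52 → q = 0.42×0.965×0.52 = 0.2108 m³/s
Panel 4-5: Δb = 0.44 m, d̄ = (1.14+1.14)/2 = 1.14, v̄ = (0.60+0.52)/2 = 0.56 → q = 0.44×1.14×0.56 = 0.2809 m³/s
Panel 5-6: Δb = 2.75 m, d̄ = (1.14+0.00)/2 = 0.57, v̄ = (0.52+0.00)/2 = 0.26 → q = 2.75×0.57×0.26 = 0.4076 m³/s
Q = Σ q = 1.514 m³/s

1.51 m³/s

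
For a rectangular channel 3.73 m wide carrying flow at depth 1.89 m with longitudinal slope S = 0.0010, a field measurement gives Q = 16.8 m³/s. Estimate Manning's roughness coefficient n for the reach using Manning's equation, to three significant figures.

0.0127

A = b·y = 3.73 × 1.89 = 7.050 m²
P = b + 2y = 3.73 + 2×1.89 = 7.510 m
R = A/P = 7.050/7.510 = 0.9387 m
n = (1/Q)·A·R^(2/3)·S^(1/2) = (1/16.8) × 7.050 × 0.9587 × 0.03162 = 0.01272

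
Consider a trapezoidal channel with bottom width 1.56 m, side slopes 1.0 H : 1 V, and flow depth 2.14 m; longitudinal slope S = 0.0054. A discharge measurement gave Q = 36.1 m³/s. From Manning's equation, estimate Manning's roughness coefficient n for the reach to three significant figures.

A = (b + z·y)·y = (1.56 + 1.0×2.14)×2.14 = 7.918 m²
P = b + 2y√(1+z²) = 1.56 + 2×2.14×√(1+1.0²) = 7.613 m
R = A/P = 7.918/7.613 = 1.040 m
n = (1/Q)·A·R^(2/3)·S^(1/2) = (1/36.1) × 7.918 × 1.027 × 0.07348 = 0.01655

0.0165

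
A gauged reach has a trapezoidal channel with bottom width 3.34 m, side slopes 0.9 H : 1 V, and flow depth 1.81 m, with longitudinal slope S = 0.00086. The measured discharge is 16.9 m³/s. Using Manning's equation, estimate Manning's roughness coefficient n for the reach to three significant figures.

A = (b + z·y)·y = (3.34 + 0.9×1.81)×1.81 = 8.994 m²
P = b + 2y√(1+z²) = 3.34 + 2×1.81×√(1+0.9²) = 8.210 m
R = A/P = 8.994/8.210 = 1.095 m
n = (1/Q)·A·R^(2/3)·S^(1/2) = (1/16.9) × 8.994 × 1.063 × 0.02933 = 0.01658

0.0166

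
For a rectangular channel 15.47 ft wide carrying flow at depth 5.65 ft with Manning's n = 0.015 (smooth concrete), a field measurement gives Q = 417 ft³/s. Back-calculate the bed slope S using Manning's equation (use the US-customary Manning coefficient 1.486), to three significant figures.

A = b·y = 15.47 × 5.65 = 87.41 ft²
P = b + 2y = 15.47 + 2×5.65 = 26.77 ft
R = A/P = 87.41/26.77 = 3.265 ft
S = (Q·n / (1.486·A·R^(2/3)))² = (417×0.015 / (1.486×87.41×2.201))² = 0.0004788

0.000479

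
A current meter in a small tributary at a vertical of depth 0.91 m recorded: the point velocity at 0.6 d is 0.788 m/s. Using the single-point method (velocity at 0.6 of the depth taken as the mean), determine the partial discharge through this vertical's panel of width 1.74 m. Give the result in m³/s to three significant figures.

v̄ = v₀.₆ = 0.788 m/s
q = v̄ × d × w = 0.7880 × 0.91 × 1.74 = 1.248 m³/s

1.25 m³/s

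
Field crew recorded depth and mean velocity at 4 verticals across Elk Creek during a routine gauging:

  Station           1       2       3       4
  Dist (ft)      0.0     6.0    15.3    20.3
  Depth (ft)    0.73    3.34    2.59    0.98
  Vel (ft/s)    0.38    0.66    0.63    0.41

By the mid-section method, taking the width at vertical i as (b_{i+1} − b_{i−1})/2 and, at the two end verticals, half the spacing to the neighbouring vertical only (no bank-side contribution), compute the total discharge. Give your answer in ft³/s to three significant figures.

30.4 ft³/s

w_1 = (6.0 − 0.0)/2 = 3 ft; q_1 = 0.38 × 0.73 × 3 = 0.8322 ft³/s
w_2 = (15.3 − 0.0)/2 = 7.65 ft; q_2 = 0.66 × 3.34 × 7.65 = 16.86 ft³/s
w_3 = (20.3 − 6.0)/2 = 7.15 ft; q_3 = 0.63 × 2.59 × 7.15 = 11.67 ft³/s
w_4 = (20.3 − 15.3)/2 = 2.5 ft; q_4 = 0.41 × 0.98 × 2.5 = 1.005 ft³/s
Q = Σ qᵢ = 30.37 ft³/s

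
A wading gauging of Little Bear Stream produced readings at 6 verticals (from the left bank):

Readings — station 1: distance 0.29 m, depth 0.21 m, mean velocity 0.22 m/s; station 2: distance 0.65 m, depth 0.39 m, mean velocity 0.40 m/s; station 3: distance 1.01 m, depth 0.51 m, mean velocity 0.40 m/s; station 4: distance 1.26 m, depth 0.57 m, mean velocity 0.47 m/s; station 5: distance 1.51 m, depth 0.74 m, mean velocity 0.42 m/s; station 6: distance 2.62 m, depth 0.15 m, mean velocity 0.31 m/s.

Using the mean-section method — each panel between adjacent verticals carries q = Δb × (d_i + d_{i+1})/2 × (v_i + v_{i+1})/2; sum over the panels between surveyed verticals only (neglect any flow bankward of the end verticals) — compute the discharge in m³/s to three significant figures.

0.410 m³/s

Panel 1-2: Δb = 0.36 m, d̄ = (0.21+0.39)/2 = 0.3, v̄ = (0.22+0.40)/2 = 0.31 → q = 0.36×0.3×0.31 = 0.03348 m³/s
Panel 2-3: Δb = 0.36 m, d̄ = (0.39+0.51)/2 = 0.45, v̄ = (0.40+0.40)/2 = 0.4 → q = 0.36×0.45×0.4 = 0.06480 m³/s
Panel 3-4: Δb = 0.25 m, d̄ = (0.51+0.57)/2 = 0.54, v̄ = (0.40+0.47)/2 = 0.435 → q = 0.25×0.54×0.435 = 0.05873 m³/s
Panel 4-5: Δb = 0.25 m, d̄ = (0.57+0.74)/2 = 0.655, v̄ = (0.47+0.42)/2 = 0.445 → q = 0.25×0.655×0.445 = 0.07287 m³/s
Panel 5-6: Δb = 1.11 m, d̄ = (0.74+0.15)/2 = 0.445, v̄ = (0.42+0.31)/2 = 0.365 → q = 1.11×0.445×0.365 = 0.1803 m³/s
Q = Σ q = 0.4102 m³/s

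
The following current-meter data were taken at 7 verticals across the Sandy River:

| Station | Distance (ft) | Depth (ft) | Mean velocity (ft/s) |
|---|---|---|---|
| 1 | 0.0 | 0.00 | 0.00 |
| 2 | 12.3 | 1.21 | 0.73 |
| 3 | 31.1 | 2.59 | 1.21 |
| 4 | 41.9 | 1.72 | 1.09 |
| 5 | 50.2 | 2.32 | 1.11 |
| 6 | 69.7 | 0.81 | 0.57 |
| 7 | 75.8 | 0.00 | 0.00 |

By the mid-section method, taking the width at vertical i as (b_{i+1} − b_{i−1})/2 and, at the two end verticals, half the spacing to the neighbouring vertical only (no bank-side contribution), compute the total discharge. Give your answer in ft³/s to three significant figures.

120 ft³/s

w_2 = (31.1 − 0.0)/2 = 15.55 ft; q_2 = 0.73 × 1.21 × 15.55 = 13.74 ft³/s
w_3 = (41.9 − 12.3)/2 = 14.8 ft; q_3 = 1.21 × 2.59 × 14.8 = 46.38 ft³/s
w_4 = (50.2 − 31.1)/2 = 9.55 ft; q_4 = 1.09 × 1.72 × 9.55 = 17.90 ft³/s
w_5 = (69.7 − 41.9)/2 = 13.9 ft; q_5 = 1.11 × 2.32 × 13.9 = 35.80 ft³/s
w_6 = (75.8 − 50.2)/2 = 12.8 ft; q_6 = 0.57 × 0.81 × 12.8 = 5.910 ft³/s
Stations 1, 7 contribute zero (depth or velocity is 0).
Q = Σ qᵢ = 119.7 ft³/s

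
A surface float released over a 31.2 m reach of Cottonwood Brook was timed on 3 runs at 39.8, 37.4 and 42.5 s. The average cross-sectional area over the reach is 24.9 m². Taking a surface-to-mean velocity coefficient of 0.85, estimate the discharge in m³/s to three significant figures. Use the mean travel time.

16.6 m³/s

t̄ = (39.8 + 37.4 + 42.5) / 3 = 39.9 s
v_surface = L / t̄ = 31.2 / 39.9 = 0.7820 m/s
v_mean = 0.85 × 0.7820 = 0.6647 m/s
Q = A × v_mean = 24.9 × 0.6647 = 16.55 m³/s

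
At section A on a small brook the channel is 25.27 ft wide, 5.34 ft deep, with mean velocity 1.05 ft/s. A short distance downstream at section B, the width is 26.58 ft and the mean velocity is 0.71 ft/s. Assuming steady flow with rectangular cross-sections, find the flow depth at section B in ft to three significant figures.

Q = A₁V₁ = (25.27×5.34) × 1.05 = 141.7 ft³/s
d₂ = Q/(b₂ V₂) = 141.7/(26.58×0.71) = 7.508 ft

7.51 ft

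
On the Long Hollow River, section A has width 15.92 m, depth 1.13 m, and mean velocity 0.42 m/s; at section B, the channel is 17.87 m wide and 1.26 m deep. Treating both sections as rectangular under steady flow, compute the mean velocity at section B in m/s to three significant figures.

0.336 m/s

Q = A₁V₁ = (15.92×1.13) × 0.42 = 7.556 m³/s
A₂ = 17.87 × 1.26 = 22.52 m²
V₂ = Q/A₂ = 7.556/22.52 = 0.3356 m/s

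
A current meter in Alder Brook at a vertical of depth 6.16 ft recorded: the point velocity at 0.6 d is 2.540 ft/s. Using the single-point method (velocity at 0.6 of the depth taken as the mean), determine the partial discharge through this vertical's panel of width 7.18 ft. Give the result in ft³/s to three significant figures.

112 ft³/s

v̄ = v₀.₆ = 2.540 ft/s
q = v̄ × d × w = 2.540 × 6.16 × 7.18 = 112.3 ft³/s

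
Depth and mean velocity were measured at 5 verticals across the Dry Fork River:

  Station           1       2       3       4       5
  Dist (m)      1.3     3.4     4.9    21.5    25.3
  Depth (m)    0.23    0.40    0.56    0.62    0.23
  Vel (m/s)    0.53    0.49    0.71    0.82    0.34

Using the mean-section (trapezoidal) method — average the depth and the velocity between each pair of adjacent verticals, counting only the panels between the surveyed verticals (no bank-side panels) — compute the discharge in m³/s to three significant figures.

Panel 1-2: Δb = 2.1 m, d̄ = (0.23+0.40)/2 = 0.315, v̄ = (0.53+0.49)/2 = 0.51 → q = 2.1×0.315×0.51 = 0.3374 m³/s
Panel 2-3: Δb = 1.5 m, d̄ = (0.40+0.56)/2 = 0.48, v̄ = (0.49+0.71)/2 = 0.6 → q = 1.5×0.48×0.6 = 0.4320 m³/s
Panel 3-4: Δb = 16.6 m, d̄ = (0.56+0.62)/2 = 0.59, v̄ = (0.71+0.82)/2 = 0.765 → q = 16.6×0.59×0.765 = 7.492 m³/s
Panel 4-5: Δb = 3.8 m, d̄ = (0.62+0.23)/2 = 0.425, v̄ = (0.82+0.34)/2 = 0.58 → q = 3.8×0.425×0.58 = 0.9367 m³/s
Q = Σ q = 9.198 m³/s

9.20 m³/s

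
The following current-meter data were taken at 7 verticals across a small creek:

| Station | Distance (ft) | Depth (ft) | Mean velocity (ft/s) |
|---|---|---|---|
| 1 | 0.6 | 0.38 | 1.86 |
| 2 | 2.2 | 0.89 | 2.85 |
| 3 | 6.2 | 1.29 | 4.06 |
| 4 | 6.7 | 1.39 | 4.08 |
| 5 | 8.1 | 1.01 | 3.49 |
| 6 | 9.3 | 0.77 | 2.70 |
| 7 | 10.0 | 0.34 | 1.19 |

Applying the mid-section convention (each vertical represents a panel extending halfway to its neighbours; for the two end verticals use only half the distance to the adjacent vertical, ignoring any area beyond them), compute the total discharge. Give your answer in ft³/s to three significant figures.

31.5 ft³/s

w_1 = (2.2 − 0.6)/2 = 0.8 ft; q_1 = 1.86 × 0.38 × 0.8 = 0.5654 ft³/s
w_2 = (6.2 − 0.6)/2 = 2.8 ft; q_2 = 2.85 × 0.89 × 2.8 = 7.102 ft³/s
w_3 = (6.7 − 2.2)/2 = 2.25 ft; q_3 = 4.06 × 1.29 × 2.25 = 11.78 ft³/s
w_4 = (8.1 − 6.2)/2 = 0.95 ft; q_4 = 4.08 × 1.39 × 0.95 = 5.388 ft³/s
w_5 = (9.3 − 6.7)/2 = 1.3 ft; q_5 = 3.49 × 1.01 × 1.3 = 4.582 ft³/s
w_6 = (10.0 − 8.1)/2 = 0.95 ft; q_6 = 2.70 × 0.77 × 0.95 = 1.975 ft³/s
w_7 = (10.0 − 9.3)/2 = 0.35 ft; q_7 = 1.19 × 0.34 × 0.35 = 0.1416 ft³/s
Q = Σ qᵢ = 31.54 ft³/s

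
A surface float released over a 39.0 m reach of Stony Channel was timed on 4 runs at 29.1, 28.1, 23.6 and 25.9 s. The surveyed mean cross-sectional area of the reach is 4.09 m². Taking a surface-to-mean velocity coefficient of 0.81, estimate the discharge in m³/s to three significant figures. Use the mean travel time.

4.84 m³/s

t̄ = (29.1 + 28.1 + 23.6 + 25.9) / 4 = 26.675 s
v_surface = L / t̄ = 39.0 / 26.675 = 1.462 m/s
v_mean = 0.81 × 1.462 = 1.184 m/s
Q = A × v_mean = 4.09 × 1.184 = 4.844 m³/s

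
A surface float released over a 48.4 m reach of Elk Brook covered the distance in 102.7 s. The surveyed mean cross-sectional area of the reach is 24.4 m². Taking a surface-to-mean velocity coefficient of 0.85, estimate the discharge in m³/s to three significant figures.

9.77 m³/s

v_surface = L / t̄ = 48.4 / 102.7 = 0.4713 m/s
v_mean = 0.85 × 0.4713 = 0.4006 m/s
Q = A × v_mean = 24.4 × 0.4006 = 9.774 m³/s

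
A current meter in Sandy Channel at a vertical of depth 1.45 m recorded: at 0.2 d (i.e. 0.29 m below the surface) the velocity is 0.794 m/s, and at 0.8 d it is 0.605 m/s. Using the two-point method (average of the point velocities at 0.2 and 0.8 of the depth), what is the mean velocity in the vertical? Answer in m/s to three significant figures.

v̄ = (0.794 + 0.605) / 2 = 0.6995 m/s

0.700 m/s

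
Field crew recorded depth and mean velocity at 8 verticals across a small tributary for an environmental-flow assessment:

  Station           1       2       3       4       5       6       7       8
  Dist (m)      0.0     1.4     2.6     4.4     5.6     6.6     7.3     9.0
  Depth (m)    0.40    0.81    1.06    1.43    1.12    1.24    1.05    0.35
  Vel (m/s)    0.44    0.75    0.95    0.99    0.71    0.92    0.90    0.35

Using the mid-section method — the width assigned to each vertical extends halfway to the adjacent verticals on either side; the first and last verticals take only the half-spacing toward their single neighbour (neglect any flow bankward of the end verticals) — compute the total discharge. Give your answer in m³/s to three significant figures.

w_1 = (1.4 − 0.0)/2 = 0.7 m; q_1 = 0.44 × 0.40 × 0.7 = 0.1232 m³/s
w_2 = (2.6 − 0.0)/2 = 1.3 m; q_2 = 0.75 × 0.81 × 1.3 = 0.7898 m³/s
w_3 = (4.4 − 1.4)/2 = 1.5 m; q_3 = 0.95 × 1.06 × 1.5 = 1.511 m³/s
w_4 = (5.6 − 2.6)/2 = 1.5 m; q_4 = 0.99 × 1.43 × 1.5 = 2.124 m³/s
w_5 = (6.6 − 4.4)/2 = 1.1 m; q_5 = 0.71 × 1.12 × 1.1 = 0.8747 m³/s
w_6 = (7.3 − 5.6)/2 = 0.85 m; q_6 = 0.92 × 1.24 × 0.85 = 0.9697 m³/s
w_7 = (9.0 − 6.6)/2 = 1.2 m; q_7 = 0.90 × 1.05 × 1.2 = 1.134 m³/s
w_8 = (9.0 − 7.3)/2 = 0.85 m; q_8 = 0.35 × 0.35 × 0.85 = 0.1041 m³/s
Q = Σ qᵢ = 7.630 m³/s

7.63 m³/s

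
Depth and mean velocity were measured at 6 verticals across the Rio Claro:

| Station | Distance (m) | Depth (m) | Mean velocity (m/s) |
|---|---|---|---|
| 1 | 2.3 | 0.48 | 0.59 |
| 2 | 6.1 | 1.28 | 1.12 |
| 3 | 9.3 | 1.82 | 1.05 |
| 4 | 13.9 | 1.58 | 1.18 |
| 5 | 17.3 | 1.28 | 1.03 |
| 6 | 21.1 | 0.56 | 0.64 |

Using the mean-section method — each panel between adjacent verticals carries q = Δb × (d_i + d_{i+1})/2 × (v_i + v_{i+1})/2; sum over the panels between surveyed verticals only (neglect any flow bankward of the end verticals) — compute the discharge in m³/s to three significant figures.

Panel 1-2: Δb = 3.8 m, d̄ = (0.48+1.28)/2 = 0.88, v̄ = (0.59+1.12)/2 = 0.855 → q = 3.8×0.88×0.855 = 2.859 m³/s
Panel 2-3: Δb = 3.2 m, d̄ = (1.28+1.82)/2 = 1.55, v̄ = (1.12+1.05)/2 = 1.085 → q = 3.2×1.55×1.085 = 5.382 m³/s
Panel 3-4: Δb = 4.6 m, d̄ = (1.82+1.58)/2 = 1.7, v̄ = (1.05+1.18)/2 = 1.115 → q = 4.6×1.7×1.115 = 8.719 m³/s
Panel 4-5: Δb = 3.4 m, d̄ = (1.58+1.28)/2 = 1.43, v̄ = (1.18+1.03)/2 = 1.105 → q = 3.4×1.43×1.105 = 5.373 m³/s
Panel 5-6: Δb = 3.8 m, d̄ = (1.28+0.56)/2 = 0.92, v̄ = (1.03+0.64)/2 = 0.835 → q = 3.8×0.92×0.835 = 2.919 m³/s
Q = Σ q = 25.25 m³/s

25.3 m³/s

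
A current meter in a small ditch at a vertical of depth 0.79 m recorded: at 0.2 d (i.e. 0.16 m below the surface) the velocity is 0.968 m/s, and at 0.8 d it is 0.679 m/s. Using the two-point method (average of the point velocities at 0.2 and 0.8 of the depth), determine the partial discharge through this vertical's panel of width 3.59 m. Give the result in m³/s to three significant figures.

2.34 m³/s

v̄ = (0.968 + 0.679) / 2 = 0.8235 m/s
q = v̄ × d × w = 0.8235 × 0.79 × 3.59 = 2.336 m³/s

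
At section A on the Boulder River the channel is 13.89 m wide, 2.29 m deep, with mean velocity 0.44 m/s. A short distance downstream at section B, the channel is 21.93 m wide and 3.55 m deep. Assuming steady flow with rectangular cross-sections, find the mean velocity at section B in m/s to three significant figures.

Q = A₁V₁ = (13.89×2.29) × 0.44 = 14.00 m³/s
A₂ = 21.93 × 3.55 = 77.85 m²
V₂ = Q/A₂ = 14.00/77.85 = 0.1798 m/s

0.180 m/s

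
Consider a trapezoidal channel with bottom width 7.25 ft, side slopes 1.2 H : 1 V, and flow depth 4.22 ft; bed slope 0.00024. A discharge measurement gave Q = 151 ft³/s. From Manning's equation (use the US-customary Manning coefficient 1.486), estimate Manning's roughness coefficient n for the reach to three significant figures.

0.0148

A = (b + z·y)·y = (7.25 + 1.2×4.22)×4.22 = 51.97 ft²
P = b + 2y√(1+z²) = 7.25 + 2×4.22×√(1+1.2²) = 20.43 ft
R = A/P = 51.97/20.43 = 2.543 ft
n = (1.486/Q)·A·R^(2/3)·S^(1/2) = (1.486/151) × 51.97 × 1.863 × 0.01549 = 0.01476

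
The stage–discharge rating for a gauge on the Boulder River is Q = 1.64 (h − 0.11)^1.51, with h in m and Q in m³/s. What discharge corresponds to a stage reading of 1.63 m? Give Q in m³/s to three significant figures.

Q = 1.64 × (1.63 − 0.11)^1.51 = 1.64 × 1.52^1.51 = 3.086 m³/s

3.09 m³/s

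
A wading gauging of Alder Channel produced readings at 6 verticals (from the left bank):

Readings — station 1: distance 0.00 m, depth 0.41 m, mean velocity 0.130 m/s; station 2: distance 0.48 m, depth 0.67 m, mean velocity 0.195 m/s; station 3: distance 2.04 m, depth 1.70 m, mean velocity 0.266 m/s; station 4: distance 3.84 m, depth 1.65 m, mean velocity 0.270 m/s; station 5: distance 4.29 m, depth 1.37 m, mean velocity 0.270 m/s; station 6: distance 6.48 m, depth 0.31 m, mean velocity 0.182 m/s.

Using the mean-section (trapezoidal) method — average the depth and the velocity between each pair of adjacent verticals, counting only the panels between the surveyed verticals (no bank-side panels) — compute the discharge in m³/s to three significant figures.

Panel 1-2: Δb = 0.48 m, d̄ = (0.41+0.67)/2 = 0.54, v̄ = (0.130+0.195)/2 = 0.1625 → q = 0.48×0.54×0.1625 = 0.04212 m³/s
Panel 2-3: Δb = 1.56 m, d̄ = (0.67+1.70)/2 = 1.185, v̄ = (0.195+0.266)/2 = 0.2305 → q = 1.56×1.185×0.2305 = 0.4261 m³/s
Panel 3-4: Δb = 1.8 m, d̄ = (1.70+1.65)/2 = 1.675, v̄ = (0.266+0.270)/2 = 0.268 → q = 1.8×1.675×0.268 = 0.8080 m³/s
Panel 4-5: Δb = 0.45 m, d̄ = (1.65+1.37)/2 = 1.51, v̄ = (0.270+0.270)/2 = 0.27 → q = 0.45×1.51×0.27 = 0.1835 m³/s
Panel 5-6: Δb = 2.19 m, d̄ = (1.37+0.31)/2 = 0.84, v̄ = (0.270+0.182)/2 = 0.226 → q = 2.19×0.84×0.226 = 0.4157 m³/s
Q = Σ q = 1.875 m³/s

1.88 m³/s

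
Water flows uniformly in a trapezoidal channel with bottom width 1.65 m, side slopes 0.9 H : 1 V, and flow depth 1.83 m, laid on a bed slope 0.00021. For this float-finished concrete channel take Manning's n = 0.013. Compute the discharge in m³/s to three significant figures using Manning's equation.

6.35 m³/s

A = (b + z·y)·y = (1.65 + 0.9×1.83)×1.83 = 6.034 m²
P = b + 2y√(1+z²) = 1.65 + 2×1.83×√(1+0.9²) = 6.574 m
R = A/P = 6.034/6.574 = 0.9178 m
Q = (1/n)·A·R^(2/3)·S^(1/2) = (1/0.013) × 6.034 × 0.9178^(2/3) × 0.00021^(1/2) = 6.352 m³/s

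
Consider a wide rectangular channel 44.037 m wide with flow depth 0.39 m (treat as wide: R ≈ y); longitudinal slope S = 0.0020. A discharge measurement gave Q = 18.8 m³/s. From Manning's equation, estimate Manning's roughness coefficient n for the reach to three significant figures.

0.0218

A = b·y = 44.037 × 0.39 = 17.17 m²
Wide channel: R ≈ y = 0.39 m
n = (1/Q)·A·R^(2/3)·S^(1/2) = (1/18.8) × 17.17 × 0.5338 × 0.04472 = 0.02181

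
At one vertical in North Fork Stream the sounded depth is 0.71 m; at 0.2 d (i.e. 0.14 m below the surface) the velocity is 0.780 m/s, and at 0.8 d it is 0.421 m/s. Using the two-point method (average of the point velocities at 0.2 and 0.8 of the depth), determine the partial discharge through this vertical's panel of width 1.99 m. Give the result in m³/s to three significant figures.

v̄ = (0.780 + 0.421) / 2 = 0.6005 m/s
q = v̄ × d × w = 0.6005 × 0.71 × 1.99 = 0.8484 m³/s

0.848 m³/s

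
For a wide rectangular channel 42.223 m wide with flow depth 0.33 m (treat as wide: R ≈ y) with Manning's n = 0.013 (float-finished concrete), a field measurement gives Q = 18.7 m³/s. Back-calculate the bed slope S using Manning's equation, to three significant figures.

A = b·y = 42.223 × 0.33 = 13.93 m²
Wide channel: R ≈ y = 0.33 m
S = (Q·n / (1·A·R^(2/3)))² = (18.7×0.013 / (1×13.93×0.4775))² = 0.001335

0.00133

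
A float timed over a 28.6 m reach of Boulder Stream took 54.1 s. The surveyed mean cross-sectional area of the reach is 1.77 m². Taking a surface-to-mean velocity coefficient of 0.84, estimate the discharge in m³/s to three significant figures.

0.786 m³/s

v_surface = L / t̄ = 28.6 / 54.1 = 0.5287 m/s
v_mean = 0.84 × 0.5287 = 0.4441 m/s
Q = A × v_mean = 1.77 × 0.4441 = 0.7860 m³/s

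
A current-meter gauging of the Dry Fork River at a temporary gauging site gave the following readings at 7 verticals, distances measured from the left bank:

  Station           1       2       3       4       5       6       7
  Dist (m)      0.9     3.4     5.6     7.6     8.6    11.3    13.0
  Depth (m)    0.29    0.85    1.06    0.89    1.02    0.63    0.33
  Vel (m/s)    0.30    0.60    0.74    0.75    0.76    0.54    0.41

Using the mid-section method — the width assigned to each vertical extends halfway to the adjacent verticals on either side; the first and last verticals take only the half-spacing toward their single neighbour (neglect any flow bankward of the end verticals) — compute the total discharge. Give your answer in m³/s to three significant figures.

w_1 = (3.4 − 0.9)/2 = 1.25 m; q_1 = 0.30 × 0.29 × 1.25 = 0.1088 m³/s
w_2 = (5.6 − 0.9)/2 = 2.35 m; q_2 = 0.60 × 0.85 × 2.35 = 1.199 m³/s
w_3 = (7.6 − 3.4)/2 = 2.1 m; q_3 = 0.74 × 1.06 × 2.1 = 1.647 m³/s
w_4 = (8.6 − 5.6)/2 = 1.5 m; q_4 = 0.75 × 0.89 × 1.5 = 1.001 m³/s
w_5 = (11.3 − 7.6)/2 = 1.85 m; q_5 = 0.76 × 1.02 × 1.85 = 1.434 m³/s
w_6 = (13.0 − 8.6)/2 = 2.2 m; q_6 = 0.54 × 0.63 × 2.2 = 0.7484 m³/s
w_7 = (13.0 − 11.3)/2 = 0.85 m; q_7 = 0.41 × 0.33 × 0.85 = 0.1150 m³/s
Q = Σ qᵢ = 6.253 m³/s

6.25 m³/s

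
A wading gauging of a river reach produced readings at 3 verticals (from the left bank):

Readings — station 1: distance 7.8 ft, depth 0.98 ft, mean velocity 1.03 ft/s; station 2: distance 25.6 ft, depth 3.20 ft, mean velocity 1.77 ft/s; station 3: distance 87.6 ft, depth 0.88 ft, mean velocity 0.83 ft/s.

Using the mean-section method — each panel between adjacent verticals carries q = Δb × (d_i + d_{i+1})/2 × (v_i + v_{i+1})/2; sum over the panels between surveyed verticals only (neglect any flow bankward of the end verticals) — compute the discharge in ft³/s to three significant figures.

Panel 1-2: Δb = 17.8 ft, d̄ = (0.98+3.20)/2 = 2.09, v̄ = (1.03+1.77)/2 = 1.4 → q = 17.8×2.09×1.4 = 52.08 ft³/s
Panel 2-3: Δb = 62 ft, d̄ = (3.20+0.88)/2 = 2.04, v̄ = (1.77+0.83)/2 = 1.3 → q = 62×2.04×1.3 = 164.4 ft³/s
Q = Σ q = 216.5 ft³/s

217 ft³/s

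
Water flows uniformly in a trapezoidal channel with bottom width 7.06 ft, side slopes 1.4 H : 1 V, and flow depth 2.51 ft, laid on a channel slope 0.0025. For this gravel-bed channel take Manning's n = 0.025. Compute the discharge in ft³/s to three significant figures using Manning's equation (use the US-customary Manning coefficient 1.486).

A = (b + z·y)·y = (7.06 + 1.4×2.51)×2.51 = 26.54 ft²
P = b + 2y√(1+z²) = 7.06 + 2×2.51×√(1+1.4²) = 15.70 ft
R = A/P = 26.54/15.70 = 1.691 ft
Q = (1.486/n)·A·R^(2/3)·S^(1/2) = (1.486/0.025) × 26.54 × 1.691^(2/3) × 0.0025^(1/2) = 112.0 ft³/s

112 ft³/s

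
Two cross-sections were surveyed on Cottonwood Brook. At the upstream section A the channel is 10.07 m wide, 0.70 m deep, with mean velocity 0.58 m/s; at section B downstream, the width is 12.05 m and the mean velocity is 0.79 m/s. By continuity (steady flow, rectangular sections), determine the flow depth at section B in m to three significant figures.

0.429 m

Q = A₁V₁ = (10.07×0.70) × 0.58 = 4.088 m³/s
d₂ = Q/(b₂ V₂) = 4.088/(12.05×0.79) = 0.4295 m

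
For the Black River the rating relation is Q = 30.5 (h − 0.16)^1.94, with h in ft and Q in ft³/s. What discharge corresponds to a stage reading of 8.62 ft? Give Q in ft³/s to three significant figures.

1920 ft³/s

Q = 30.5 × (8.62 − 0.16)^1.94 = 30.5 × 8.46^1.94 = 1920 ft³/s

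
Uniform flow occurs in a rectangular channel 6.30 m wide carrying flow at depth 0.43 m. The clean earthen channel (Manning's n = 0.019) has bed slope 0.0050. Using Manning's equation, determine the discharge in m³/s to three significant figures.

A = b·y = 6.30 × 0.43 = 2.709 m²
P = b + 2y = 6.30 + 2×0.43 = 7.160 m
R = A/P = 2.709/7.160 = 0.3784 m
Q = (1/n)·A·R^(2/3)·S^(1/2) = (1/0.019) × 2.709 × 0.3784^(2/3) × 0.0050^(1/2) = 5.274 m³/s

5.27 m³/s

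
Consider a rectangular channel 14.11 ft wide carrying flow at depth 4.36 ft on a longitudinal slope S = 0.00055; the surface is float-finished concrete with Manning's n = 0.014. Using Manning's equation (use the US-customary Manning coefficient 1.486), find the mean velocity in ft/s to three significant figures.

A = b·y = 14.11 × 4.36 = 61.52 ft²
P = b + 2y = 14.11 + 2×4.36 = 22.83 ft
R = A/P = 61.52/22.83 = 2.695 ft
Q = (1.486/n)·A·R^(2/3)·S^(1/2) = (1.486/0.014) × 61.52 × 2.695^(2/3) × 0.00055^(1/2) = 296.5 ft³/s
V = Q/A = 296.5/61.52 = 4.820 ft/s

4.82 ft/s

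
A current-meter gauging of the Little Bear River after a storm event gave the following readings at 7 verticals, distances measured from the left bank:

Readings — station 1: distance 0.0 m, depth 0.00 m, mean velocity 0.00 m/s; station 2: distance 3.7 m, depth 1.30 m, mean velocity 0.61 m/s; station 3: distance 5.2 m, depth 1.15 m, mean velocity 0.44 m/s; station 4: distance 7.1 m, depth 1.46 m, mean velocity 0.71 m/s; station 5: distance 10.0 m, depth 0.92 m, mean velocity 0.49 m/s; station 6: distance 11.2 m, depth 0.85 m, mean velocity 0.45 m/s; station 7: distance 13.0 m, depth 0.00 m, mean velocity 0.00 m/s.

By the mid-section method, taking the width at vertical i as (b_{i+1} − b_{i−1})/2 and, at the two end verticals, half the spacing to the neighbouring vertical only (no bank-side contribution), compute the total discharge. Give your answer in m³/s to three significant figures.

6.91 m³/s

w_2 = (5.2 − 0.0)/2 = 2.6 m; q_2 = 0.61 × 1.30 × 2.6 = 2.062 m³/s
w_3 = (7.1 − 3.7)/2 = 1.7 m; q_3 = 0.44 × 1.15 × 1.7 = 0.8602 m³/s
w_4 = (10.0 − 5.2)/2 = 2.4 m; q_4 = 0.71 × 1.46 × 2.4 = 2.488 m³/s
w_5 = (11.2 − 7.1)/2 = 2.05 m; q_5 = 0.49 × 0.92 × 2.05 = 0.9241 m³/s
w_6 = (13.0 − 10.0)/2 = 1.5 m; q_6 = 0.45 × 0.85 × 1.5 = 0.5738 m³/s
Stations 1, 7 contribute zero (depth or velocity is 0).
Q = Σ qᵢ = 6.908 m³/s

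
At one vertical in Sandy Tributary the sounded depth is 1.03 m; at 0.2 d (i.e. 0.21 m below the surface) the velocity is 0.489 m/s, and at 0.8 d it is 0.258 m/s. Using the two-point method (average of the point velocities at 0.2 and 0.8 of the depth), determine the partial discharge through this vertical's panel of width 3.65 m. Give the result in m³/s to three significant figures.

1.40 m³/s

v̄ = (0.489 + 0.258) / 2 = 0.3735 m/s
q = v̄ × d × w = 0.3735 × 1.03 × 3.65 = 1.404 m³/s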